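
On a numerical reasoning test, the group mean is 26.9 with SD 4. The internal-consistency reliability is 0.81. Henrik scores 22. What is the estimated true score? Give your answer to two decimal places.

T̂ = ρX + (1 − ρ)μ
  = 0.81 × 22 + 0.19 × 26.9
  = 17.82 + 5.111
  = 22.931
  ≈ 22.93

22.93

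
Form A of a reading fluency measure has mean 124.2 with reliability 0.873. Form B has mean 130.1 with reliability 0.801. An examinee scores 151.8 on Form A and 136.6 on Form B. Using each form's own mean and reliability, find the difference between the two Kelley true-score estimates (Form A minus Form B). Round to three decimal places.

12.988

T̂_A = 0.873(151.8) + 0.127(124.2) = 148.29480
T̂_B = 0.801(136.6) + 0.199(130.1) = 135.30650
T̂_A − T̂_B = 12.98830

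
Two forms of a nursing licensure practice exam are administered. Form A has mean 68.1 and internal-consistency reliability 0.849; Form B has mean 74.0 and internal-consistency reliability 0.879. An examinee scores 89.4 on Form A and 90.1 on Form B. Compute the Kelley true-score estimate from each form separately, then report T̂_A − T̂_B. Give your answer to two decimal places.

T̂_A = 0.849(89.4) + 0.151(68.1) = 86.1837
T̂_B = 0.879(90.1) + 0.121(74.0) = 88.1519
T̂_A − T̂_B = -1.9682

-1.97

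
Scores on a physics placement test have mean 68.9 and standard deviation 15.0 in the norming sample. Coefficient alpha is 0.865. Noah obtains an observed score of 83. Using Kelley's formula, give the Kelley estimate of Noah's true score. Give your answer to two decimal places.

81.10

Weight the observed score by reliability and the mean by (1 − reliability): T̂ = 0.865·83 + 0.135·68.9 = 71.795 + 9.3015 = 81.097.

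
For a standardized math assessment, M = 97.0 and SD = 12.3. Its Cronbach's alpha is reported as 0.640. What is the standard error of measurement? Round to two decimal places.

7.38

SEM = SD · √(1 − ρ) = 12.3 × √0.360 = 12.3 × 0.6000 = 7.380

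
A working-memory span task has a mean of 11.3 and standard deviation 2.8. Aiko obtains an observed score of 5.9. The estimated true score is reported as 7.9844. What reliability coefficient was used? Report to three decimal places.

0.614

T̂ = ρX + (1 − ρ)μ  ⇒  T̂ − μ = ρ(X − μ)
ρ = (T̂ − μ)/(X − μ) = (7.9844 − 11.3) / (5.9 − 11.3) = -3.3156 / -5.4 = 0.61400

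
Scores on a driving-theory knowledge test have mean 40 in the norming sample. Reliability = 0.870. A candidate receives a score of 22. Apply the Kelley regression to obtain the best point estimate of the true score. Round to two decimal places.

Weight the observed score by reliability and the mean by (1 − reliability): T̂ = 0.870·22 + 0.130·40 = 19.140 + 5.200 = 24.340.

24.34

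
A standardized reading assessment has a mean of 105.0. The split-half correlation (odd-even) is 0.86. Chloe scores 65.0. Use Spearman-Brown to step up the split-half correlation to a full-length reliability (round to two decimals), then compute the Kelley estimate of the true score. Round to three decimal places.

Spearman-Brown: ρ = 2r/(1 + r) = 2(0.86)/(1 + 0.86) = 1.720/1.86 = 0.9247 → 0.92
T̂ = 0.92(65.0) + 0.08(105.0) = 59.800 + 8.400 = 68.2000 → 68.200

68.200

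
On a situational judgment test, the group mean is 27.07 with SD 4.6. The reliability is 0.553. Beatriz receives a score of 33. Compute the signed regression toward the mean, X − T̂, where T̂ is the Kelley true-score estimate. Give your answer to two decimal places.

2.65

Regress the observed score toward the mean by the unreliability: T̂ = 0.553·33 + 0.447·27.07 = 18.249 + 12.10029 = 30.3493.
X − T̂ = 33 − 30.349 = 2.651 → 2.65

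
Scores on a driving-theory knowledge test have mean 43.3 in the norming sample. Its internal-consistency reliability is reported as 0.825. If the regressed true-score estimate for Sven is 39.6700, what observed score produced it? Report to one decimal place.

38.9

T̂ = ρX + (1 − ρ)μ  ⇒  X = (T̂ − (1 − ρ)μ) / ρ
X = (39.6700 − 0.175 × 43.3) / 0.825 = (39.6700 − 7.5775) / 0.825 = 32.0925 / 0.825 = 38.900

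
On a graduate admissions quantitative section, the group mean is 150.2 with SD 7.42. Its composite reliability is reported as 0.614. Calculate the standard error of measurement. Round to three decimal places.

SEM = SD · √(1 − ρ) = 7.42 × √0.386 = 7.42 × 0.6213 = 4.6100

4.610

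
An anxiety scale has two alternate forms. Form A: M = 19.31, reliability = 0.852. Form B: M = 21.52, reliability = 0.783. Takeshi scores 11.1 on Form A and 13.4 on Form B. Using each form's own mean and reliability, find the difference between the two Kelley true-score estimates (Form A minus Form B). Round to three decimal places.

-2.847

T̂_A = 0.852(11.1) + 0.148(19.31) = 12.31508
T̂_B = 0.783(13.4) + 0.217(21.52) = 15.16204
T̂_A − T̂_B = -2.84696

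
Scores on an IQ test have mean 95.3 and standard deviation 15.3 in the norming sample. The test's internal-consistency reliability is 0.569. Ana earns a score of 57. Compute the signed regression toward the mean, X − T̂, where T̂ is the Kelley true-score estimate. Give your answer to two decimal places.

-16.51

T̂ = 0.569(57) + 0.431(95.3) = 32.433 + 41.0743 = 73.5073 → 73.507
X − T̂ = 57 − 73.507 = -16.507 → -16.51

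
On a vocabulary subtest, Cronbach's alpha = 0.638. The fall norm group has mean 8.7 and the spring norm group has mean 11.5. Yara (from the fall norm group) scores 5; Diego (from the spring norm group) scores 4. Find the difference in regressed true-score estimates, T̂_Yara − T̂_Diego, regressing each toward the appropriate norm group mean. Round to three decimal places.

T̂_Yara = 0.638(5) + 0.362(8.7) = 6.33940
T̂_Diego = 0.638(4) + 0.362(11.5) = 6.71500
Difference = 6.33940 − 6.71500 = -0.37560

-0.376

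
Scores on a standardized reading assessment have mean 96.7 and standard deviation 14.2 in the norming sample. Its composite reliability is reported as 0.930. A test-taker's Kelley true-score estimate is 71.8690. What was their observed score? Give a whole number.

70

T̂ = ρX + (1 − ρ)μ  ⇒  X = (T̂ − (1 − ρ)μ) / ρ
X = (71.8690 − 0.070 × 96.7) / 0.930 = (71.8690 − 6.7690) / 0.930 = 65.1000 / 0.930 = 70.00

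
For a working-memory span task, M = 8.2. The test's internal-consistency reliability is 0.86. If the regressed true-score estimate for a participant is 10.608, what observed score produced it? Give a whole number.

11

T̂ = ρX + (1 − ρ)μ  ⇒  X = (T̂ − (1 − ρ)μ) / ρ
X = (10.608 − 0.14 × 8.2) / 0.86 = (10.608 − 1.148) / 0.86 = 9.460 / 0.86 = 11.00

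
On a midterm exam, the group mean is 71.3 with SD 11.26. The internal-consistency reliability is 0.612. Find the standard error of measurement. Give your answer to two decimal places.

7.01

SEM = SD · √(1 − ρ) = 11.26 × √0.388 = 11.26 × 0.6229 = 7.014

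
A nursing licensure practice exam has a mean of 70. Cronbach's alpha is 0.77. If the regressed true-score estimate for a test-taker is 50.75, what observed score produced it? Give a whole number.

T̂ = ρX + (1 − ρ)μ  ⇒  X = (T̂ − (1 − ρ)μ) / ρ
X = (50.75 − 0.23 × 70) / 0.77 = (50.75 − 16.10) / 0.77 = 34.65 / 0.77 = 45.00

45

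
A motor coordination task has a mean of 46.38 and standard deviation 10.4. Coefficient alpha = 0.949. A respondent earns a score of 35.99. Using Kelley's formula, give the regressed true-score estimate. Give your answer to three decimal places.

36.520

Regress the observed score toward the mean by the unreliability: T̂ = 0.949·35.99 + 0.051·46.38 = 34.15451 + 2.36538 = 36.5199.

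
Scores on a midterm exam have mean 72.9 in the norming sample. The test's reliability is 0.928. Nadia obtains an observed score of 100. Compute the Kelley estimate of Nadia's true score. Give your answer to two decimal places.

98.05

T̂ = ρX + (1 − ρ)μ
  = 0.928 × 100 + 0.072 × 72.9
  = 92.800 + 5.2488
  = 98.049
  ≈ 98.05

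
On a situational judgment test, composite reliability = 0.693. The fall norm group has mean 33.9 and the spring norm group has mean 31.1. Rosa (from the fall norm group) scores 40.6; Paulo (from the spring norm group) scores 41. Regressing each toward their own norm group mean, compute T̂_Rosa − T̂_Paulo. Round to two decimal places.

T̂_Rosa = 0.693(40.6) + 0.307(33.9) = 38.5431
T̂_Paulo = 0.693(41) + 0.307(31.1) = 37.9607
Difference = 38.5431 − 37.9607 = 0.5824

0.58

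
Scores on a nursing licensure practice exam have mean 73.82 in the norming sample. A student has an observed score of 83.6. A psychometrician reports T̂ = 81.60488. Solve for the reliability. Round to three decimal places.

0.796

T̂ = ρX + (1 − ρ)μ  ⇒  T̂ − μ = ρ(X − μ)
ρ = (T̂ − μ)/(X − μ) = (81.60488 − 73.82) / (83.6 − 73.82) = 7.78488 / 9.78 = 0.79600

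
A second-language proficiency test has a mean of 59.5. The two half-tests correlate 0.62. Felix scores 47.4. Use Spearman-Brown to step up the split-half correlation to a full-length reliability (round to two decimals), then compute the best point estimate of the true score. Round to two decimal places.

Spearman-Brown: ρ = 2r/(1 + r) = 2(0.62)/(1 + 0.62) = 1.240/1.62 = 0.7654 → 0.77
Weight the observed score by reliability and the mean by (1 − reliability): T̂ = 0.77·47.4 + 0.23·59.5 = 36.498 + 13.685 = 50.183.

50.18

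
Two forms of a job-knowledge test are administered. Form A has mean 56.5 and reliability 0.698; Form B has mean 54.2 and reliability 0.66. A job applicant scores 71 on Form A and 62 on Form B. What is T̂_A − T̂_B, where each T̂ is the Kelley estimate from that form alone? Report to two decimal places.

T̂_A = 0.698(71) + 0.302(56.5) = 66.6210
T̂_B = 0.66(62) + 0.34(54.2) = 59.3480
T̂_A − T̂_B = 7.2730

7.27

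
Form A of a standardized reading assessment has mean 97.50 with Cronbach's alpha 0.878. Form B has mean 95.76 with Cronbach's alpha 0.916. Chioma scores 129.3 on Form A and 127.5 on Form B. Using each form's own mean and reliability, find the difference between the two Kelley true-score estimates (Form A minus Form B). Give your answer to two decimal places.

0.59

T̂_A = 0.878(129.3) + 0.122(97.50) = 125.4204
T̂_B = 0.916(127.5) + 0.084(95.76) = 124.8338
T̂_A − T̂_B = 0.5866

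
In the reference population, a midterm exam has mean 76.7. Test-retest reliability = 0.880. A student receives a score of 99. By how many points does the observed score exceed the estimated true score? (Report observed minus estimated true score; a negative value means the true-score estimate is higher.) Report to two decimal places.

2.68

T̂ = ρX + (1 − ρ)μ
  = 0.880 × 99 + 0.120 × 76.7
  = 87.120 + 9.2040
  = 96.3240
  ≈ 96.324
X − T̂ = 99 − 96.324 = 2.676 → 2.68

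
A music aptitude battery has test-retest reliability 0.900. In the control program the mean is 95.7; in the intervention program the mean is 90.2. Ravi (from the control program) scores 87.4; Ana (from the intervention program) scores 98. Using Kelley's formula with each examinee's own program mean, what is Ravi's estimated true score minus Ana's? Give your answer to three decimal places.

-8.990

T̂_Ravi = 0.900(87.4) + 0.100(95.7) = 88.23000
T̂_Ana = 0.900(98) + 0.100(90.2) = 97.22000
Difference = 88.23000 − 97.22000 = -8.99000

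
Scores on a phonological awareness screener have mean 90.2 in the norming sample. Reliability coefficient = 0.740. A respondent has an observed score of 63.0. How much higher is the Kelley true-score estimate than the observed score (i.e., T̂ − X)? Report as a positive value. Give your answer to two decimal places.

7.07

Regress the observed score toward the mean by the unreliability: T̂ = 0.740·63.0 + 0.260·90.2 = 46.6200 + 23.4520 = 70.0720.
T̂ − X = 70.072 − 63.0 = 7.072 → 7.07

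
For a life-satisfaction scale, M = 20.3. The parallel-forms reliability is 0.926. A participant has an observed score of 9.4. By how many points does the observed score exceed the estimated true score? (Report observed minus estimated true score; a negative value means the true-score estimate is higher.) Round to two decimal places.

Regress the observed score toward the mean by the unreliability: T̂ = 0.926·9.4 + 0.074·20.3 = 8.7044 + 1.5022 = 10.2066.
X − T̂ = 9.4 − 10.207 = -0.807 → -0.81

-0.81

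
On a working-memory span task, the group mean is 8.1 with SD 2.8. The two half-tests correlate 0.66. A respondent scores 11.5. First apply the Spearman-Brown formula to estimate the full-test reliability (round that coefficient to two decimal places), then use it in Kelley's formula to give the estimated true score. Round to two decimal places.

10.82

Spearman-Brown: ρ = 2r/(1 + r) = 2(0.66)/(1 + 0.66) = 1.320/1.66 = 0.7952 → 0.80
Weight the observed score by reliability and the mean by (1 − reliability): T̂ = 0.80·11.5 + 0.20·8.1 = 9.200 + 1.620 = 10.820.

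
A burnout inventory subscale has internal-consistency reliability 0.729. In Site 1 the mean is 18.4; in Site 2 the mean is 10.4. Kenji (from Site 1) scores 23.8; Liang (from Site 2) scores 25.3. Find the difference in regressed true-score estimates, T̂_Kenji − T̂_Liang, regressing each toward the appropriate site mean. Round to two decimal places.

T̂_Kenji = 0.729(23.8) + 0.271(18.4) = 22.3366
T̂_Liang = 0.729(25.3) + 0.271(10.4) = 21.2621
Difference = 22.3366 − 21.2621 = 1.0745

1.07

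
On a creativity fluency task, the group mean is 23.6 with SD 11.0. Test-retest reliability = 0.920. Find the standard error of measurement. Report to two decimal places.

3.11

SEM = SD · √(1 − ρ) = 11.0 × √0.080 = 11.0 × 0.2828 = 3.111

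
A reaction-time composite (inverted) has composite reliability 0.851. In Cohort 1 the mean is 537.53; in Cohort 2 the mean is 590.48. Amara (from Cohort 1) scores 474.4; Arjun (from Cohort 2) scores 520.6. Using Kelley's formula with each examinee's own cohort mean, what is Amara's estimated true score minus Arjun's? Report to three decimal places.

-47.206

T̂_Amara = 0.851(474.4) + 0.149(537.53) = 483.80637
T̂_Arjun = 0.851(520.6) + 0.149(590.48) = 531.01212
Difference = 483.80637 − 531.01212 = -47.20575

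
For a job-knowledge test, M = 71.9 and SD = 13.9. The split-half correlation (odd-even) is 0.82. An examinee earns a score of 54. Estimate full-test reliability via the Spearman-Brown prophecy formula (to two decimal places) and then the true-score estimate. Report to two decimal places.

Spearman-Brown: ρ = 2r/(1 + r) = 2(0.82)/(1 + 0.82) = 1.640/1.82 = 0.9011 → 0.90
T̂ = 0.90(54) + 0.10(71.9) = 48.60 + 7.190 = 55.790 → 55.79

55.79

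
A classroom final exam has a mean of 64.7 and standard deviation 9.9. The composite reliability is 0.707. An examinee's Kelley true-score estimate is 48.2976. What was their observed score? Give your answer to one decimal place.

41.5

T̂ = ρX + (1 − ρ)μ  ⇒  X = (T̂ − (1 − ρ)μ) / ρ
X = (48.2976 − 0.293 × 64.7) / 0.707 = (48.2976 − 18.9571) / 0.707 = 29.3405 / 0.707 = 41.500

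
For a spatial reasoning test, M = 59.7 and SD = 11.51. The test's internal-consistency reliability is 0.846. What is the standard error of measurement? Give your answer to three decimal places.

SEM = SD · √(1 − ρ) = 11.51 × √0.154 = 11.51 × 0.3924 = 4.5169

4.517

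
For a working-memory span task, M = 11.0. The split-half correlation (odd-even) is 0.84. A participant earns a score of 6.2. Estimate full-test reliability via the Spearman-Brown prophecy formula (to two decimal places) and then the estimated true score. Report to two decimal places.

6.63

Spearman-Brown: ρ = 2r/(1 + r) = 2(0.84)/(1 + 0.84) = 1.680/1.84 = 0.9130 → 0.91
T̂ = 0.91(6.2) + 0.09(11.0) = 5.642 + 0.990 = 6.632 → 6.63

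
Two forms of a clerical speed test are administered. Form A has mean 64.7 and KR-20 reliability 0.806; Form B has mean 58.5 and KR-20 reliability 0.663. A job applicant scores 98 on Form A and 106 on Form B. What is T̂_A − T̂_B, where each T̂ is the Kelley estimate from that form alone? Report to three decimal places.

1.547

T̂_A = 0.806(98) + 0.194(64.7) = 91.53980
T̂_B = 0.663(106) + 0.337(58.5) = 89.99250
T̂_A − T̂_B = 1.54730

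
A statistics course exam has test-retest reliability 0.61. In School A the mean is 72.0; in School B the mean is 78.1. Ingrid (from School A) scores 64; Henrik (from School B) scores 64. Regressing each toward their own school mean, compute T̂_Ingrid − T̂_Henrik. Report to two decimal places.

-2.38

T̂_Ingrid = 0.61(64) + 0.39(72.0) = 67.1200
T̂_Henrik = 0.61(64) + 0.39(78.1) = 69.4990
Difference = 67.1200 − 69.4990 = -2.3790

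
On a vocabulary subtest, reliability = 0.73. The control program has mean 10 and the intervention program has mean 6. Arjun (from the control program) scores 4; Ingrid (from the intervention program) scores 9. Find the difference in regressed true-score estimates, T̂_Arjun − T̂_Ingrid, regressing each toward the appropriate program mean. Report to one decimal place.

T̂_Arjun = 0.73(4) + 0.27(10) = 5.620
T̂_Ingrid = 0.73(9) + 0.27(6) = 8.190
Difference = 5.620 − 8.190 = -2.570

-2.6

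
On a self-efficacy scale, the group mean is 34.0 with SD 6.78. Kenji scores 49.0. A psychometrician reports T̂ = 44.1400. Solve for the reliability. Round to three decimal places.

0.676

T̂ = ρX + (1 − ρ)μ  ⇒  T̂ − μ = ρ(X − μ)
ρ = (T̂ − μ)/(X − μ) = (44.1400 − 34.0) / (49.0 − 34.0) = 10.1400 / 15.0 = 0.67600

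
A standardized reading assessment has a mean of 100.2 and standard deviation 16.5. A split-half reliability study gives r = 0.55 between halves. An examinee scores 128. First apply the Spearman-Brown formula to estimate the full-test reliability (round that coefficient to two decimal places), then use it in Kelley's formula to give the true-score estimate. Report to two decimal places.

119.94

Spearman-Brown: ρ = 2r/(1 + r) = 2(0.55)/(1 + 0.55) = 1.100/1.55 = 0.7097 → 0.71
T̂ = ρX + (1 − ρ)μ
  = 0.71 × 128 + 0.29 × 100.2
  = 90.88 + 29.058
  = 119.938
  ≈ 119.94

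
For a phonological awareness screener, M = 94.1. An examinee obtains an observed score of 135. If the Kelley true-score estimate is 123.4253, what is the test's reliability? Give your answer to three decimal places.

0.717

T̂ = ρX + (1 − ρ)μ  ⇒  T̂ − μ = ρ(X − μ)
ρ = (T̂ − μ)/(X − μ) = (123.4253 − 94.1) / (135 − 94.1) = 29.3253 / 40.9 = 0.71700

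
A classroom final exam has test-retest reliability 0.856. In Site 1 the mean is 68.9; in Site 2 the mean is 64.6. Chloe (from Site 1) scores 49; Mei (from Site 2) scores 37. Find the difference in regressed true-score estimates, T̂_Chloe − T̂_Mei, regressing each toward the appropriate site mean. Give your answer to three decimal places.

T̂_Chloe = 0.856(49) + 0.144(68.9) = 51.86560
T̂_Mei = 0.856(37) + 0.144(64.6) = 40.97440
Difference = 51.86560 − 40.97440 = 10.89120

10.891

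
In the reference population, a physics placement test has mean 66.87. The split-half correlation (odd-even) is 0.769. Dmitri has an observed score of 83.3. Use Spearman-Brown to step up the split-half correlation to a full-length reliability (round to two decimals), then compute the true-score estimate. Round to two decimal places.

81.16

Spearman-Brown: ρ = 2r/(1 + r) = 2(0.769)/(1 + 0.769) = 1.5380/1.769 = 0.8694 → 0.87
Kelley's formula gives T̂ = 0.87·83.3 + 0.13·66.87 = 72.471 + 8.6931 = 81.164.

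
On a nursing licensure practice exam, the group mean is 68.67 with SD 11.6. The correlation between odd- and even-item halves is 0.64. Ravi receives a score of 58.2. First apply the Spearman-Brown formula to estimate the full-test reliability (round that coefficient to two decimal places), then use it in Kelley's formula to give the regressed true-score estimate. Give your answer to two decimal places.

Spearman-Brown: ρ = 2r/(1 + r) = 2(0.64)/(1 + 0.64) = 1.280/1.64 = 0.7805 → 0.78
Kelley's formula gives T̂ = 0.78·58.2 + 0.22·68.67 = 45.396 + 15.1074 = 60.503.

60.50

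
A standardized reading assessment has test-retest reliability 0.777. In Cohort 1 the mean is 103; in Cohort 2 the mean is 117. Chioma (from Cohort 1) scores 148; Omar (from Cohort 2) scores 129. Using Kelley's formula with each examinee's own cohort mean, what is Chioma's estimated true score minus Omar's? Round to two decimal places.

T̂_Chioma = 0.777(148) + 0.223(103) = 137.9650
T̂_Omar = 0.777(129) + 0.223(117) = 126.3240
Difference = 137.9650 − 126.3240 = 11.6410

11.64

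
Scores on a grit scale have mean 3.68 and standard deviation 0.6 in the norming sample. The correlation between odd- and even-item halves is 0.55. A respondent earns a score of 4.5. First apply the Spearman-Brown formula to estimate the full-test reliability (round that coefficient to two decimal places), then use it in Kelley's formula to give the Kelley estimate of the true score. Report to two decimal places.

Spearman-Brown: ρ = 2r/(1 + r) = 2(0.55)/(1 + 0.55) = 1.100/1.55 = 0.7097 → 0.71
T̂ = ρX + (1 − ρ)μ
  = 0.71 × 4.5 + 0.29 × 3.68
  = 3.195 + 1.0672
  = 4.262
  ≈ 4.26

4.26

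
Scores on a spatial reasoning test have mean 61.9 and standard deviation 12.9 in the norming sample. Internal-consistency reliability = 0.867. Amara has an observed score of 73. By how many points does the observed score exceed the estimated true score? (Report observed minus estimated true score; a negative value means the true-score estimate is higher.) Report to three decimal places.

1.476

T̂ = ρX + (1 − ρ)μ
  = 0.867 × 73 + 0.133 × 61.9
  = 63.291 + 8.2327
  = 71.52370
  ≈ 71.5237
X − T̂ = 73 − 71.5237 = 1.4763 → 1.476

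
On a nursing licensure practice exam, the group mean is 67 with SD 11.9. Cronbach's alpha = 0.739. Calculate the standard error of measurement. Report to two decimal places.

6.08

SEM = SD · √(1 − ρ) = 11.9 × √0.261 = 11.9 × 0.5109 = 6.079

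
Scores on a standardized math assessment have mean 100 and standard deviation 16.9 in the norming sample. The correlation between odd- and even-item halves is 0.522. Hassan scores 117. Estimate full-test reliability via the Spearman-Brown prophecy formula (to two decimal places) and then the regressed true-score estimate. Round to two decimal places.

Spearman-Brown: ρ = 2r/(1 + r) = 2(0.522)/(1 + 0.522) = 1.0440/1.522 = 0.6859 → 0.69
T̂ = 0.69(117) + 0.31(100) = 80.73 + 31.00 = 111.730 → 111.73

111.73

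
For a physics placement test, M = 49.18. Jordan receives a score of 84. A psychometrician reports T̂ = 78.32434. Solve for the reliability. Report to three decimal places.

0.837

T̂ = ρX + (1 − ρ)μ  ⇒  T̂ − μ = ρ(X − μ)
ρ = (T̂ − μ)/(X − μ) = (78.32434 − 49.18) / (84 − 49.18) = 29.14434 / 34.82 = 0.83700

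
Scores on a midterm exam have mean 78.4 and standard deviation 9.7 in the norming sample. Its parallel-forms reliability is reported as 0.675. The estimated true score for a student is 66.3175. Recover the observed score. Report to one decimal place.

T̂ = ρX + (1 − ρ)μ  ⇒  X = (T̂ − (1 − ρ)μ) / ρ
X = (66.3175 − 0.325 × 78.4) / 0.675 = (66.3175 − 25.4800) / 0.675 = 40.8375 / 0.675 = 60.500

60.5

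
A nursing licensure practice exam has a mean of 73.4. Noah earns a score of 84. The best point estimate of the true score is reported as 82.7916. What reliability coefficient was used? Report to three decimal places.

0.886

T̂ = ρX + (1 − ρ)μ  ⇒  T̂ − μ = ρ(X − μ)
ρ = (T̂ − μ)/(X − μ) = (82.7916 − 73.4) / (84 − 73.4) = 9.3916 / 10.6 = 0.88600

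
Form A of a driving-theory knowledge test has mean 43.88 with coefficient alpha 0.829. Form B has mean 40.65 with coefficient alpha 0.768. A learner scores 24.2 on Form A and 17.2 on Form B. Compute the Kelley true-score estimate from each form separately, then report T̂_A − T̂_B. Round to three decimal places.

T̂_A = 0.829(24.2) + 0.171(43.88) = 27.56528
T̂_B = 0.768(17.2) + 0.232(40.65) = 22.64040
T̂_A − T̂_B = 4.92488

4.925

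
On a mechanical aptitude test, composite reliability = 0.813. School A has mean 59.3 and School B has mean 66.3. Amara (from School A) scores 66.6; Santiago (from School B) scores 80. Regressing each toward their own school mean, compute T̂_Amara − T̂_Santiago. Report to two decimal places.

-12.20

T̂_Amara = 0.813(66.6) + 0.187(59.3) = 65.2349
T̂_Santiago = 0.813(80) + 0.187(66.3) = 77.4381
Difference = 65.2349 − 77.4381 = -12.2032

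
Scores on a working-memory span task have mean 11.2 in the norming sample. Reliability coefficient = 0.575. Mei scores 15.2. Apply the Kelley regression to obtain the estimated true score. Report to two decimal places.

Kelley's formula gives T̂ = 0.575·15.2 + 0.425·11.2 = 8.7400 + 4.7600 = 13.500.

13.50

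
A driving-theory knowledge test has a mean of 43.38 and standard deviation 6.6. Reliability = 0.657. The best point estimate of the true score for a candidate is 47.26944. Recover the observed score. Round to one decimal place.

T̂ = ρX + (1 − ρ)μ  ⇒  X = (T̂ − (1 − ρ)μ) / ρ
X = (47.26944 − 0.343 × 43.38) / 0.657 = (47.26944 − 14.87934) / 0.657 = 32.39010 / 0.657 = 49.300

49.3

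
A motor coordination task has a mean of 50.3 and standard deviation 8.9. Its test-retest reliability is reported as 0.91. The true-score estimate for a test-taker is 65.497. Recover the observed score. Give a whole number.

T̂ = ρX + (1 − ρ)μ  ⇒  X = (T̂ − (1 − ρ)μ) / ρ
X = (65.497 − 0.09 × 50.3) / 0.91 = (65.497 − 4.527) / 0.91 = 60.970 / 0.91 = 67.00

67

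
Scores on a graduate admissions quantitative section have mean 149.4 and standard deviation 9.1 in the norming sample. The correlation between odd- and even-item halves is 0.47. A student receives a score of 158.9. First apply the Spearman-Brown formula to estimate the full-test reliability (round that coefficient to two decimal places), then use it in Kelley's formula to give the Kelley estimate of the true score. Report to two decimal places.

Spearman-Brown: ρ = 2r/(1 + r) = 2(0.47)/(1 + 0.47) = 0.940/1.47 = 0.6395 → 0.64
Regress the observed score toward the mean by the unreliability: T̂ = 0.64·158.9 + 0.36·149.4 = 101.696 + 53.784 = 155.480.

155.48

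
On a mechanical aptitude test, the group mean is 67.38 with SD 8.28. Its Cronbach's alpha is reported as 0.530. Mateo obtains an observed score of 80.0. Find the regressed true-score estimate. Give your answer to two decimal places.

T̂ = ρX + (1 − ρ)μ
  = 0.530 × 80.0 + 0.470 × 67.38
  = 42.4000 + 31.66860
  = 74.069
  ≈ 74.07

74.07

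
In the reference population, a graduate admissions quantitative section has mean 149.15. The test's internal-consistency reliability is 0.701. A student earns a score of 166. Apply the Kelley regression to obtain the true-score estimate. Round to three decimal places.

160.962

T̂ = 0.701(166) + 0.299(149.15) = 116.366 + 44.59585 = 160.9618 → 160.962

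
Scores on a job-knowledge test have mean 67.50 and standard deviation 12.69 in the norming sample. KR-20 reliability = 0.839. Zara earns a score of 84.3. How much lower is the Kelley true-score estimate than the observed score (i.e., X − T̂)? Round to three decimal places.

Weight the observed score by reliability and the mean by (1 − reliability): T̂ = 0.839·84.3 + 0.161·67.50 = 70.7277 + 10.86750 = 81.59520.
X − T̂ = 84.3 − 81.5952 = 2.7048 → 2.705

2.705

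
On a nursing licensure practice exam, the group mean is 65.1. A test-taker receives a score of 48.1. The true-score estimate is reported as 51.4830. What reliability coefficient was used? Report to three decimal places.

T̂ = ρX + (1 − ρ)μ  ⇒  T̂ − μ = ρ(X − μ)
ρ = (T̂ − μ)/(X − μ) = (51.4830 − 65.1) / (48.1 − 65.1) = -13.6170 / -17.0 = 0.80100

0.801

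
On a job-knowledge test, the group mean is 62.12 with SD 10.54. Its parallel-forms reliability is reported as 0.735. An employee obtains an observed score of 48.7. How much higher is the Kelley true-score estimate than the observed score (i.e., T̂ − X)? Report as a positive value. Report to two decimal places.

3.56

Regress the observed score toward the mean by the unreliability: T̂ = 0.735·48.7 + 0.265·62.12 = 35.7945 + 16.46180 = 52.2563.
T̂ − X = 52.256 − 48.7 = 3.556 → 3.56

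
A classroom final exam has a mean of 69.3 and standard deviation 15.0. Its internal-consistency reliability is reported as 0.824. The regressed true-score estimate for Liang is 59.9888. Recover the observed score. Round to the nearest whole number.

T̂ = ρX + (1 − ρ)μ  ⇒  X = (T̂ − (1 − ρ)μ) / ρ
X = (59.9888 − 0.176 × 69.3) / 0.824 = (59.9888 − 12.1968) / 0.824 = 47.7920 / 0.824 = 58.00

58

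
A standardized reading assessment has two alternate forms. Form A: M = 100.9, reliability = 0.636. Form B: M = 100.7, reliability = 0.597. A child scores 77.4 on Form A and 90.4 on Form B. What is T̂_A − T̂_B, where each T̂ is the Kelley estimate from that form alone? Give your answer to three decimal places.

-8.597

T̂_A = 0.636(77.4) + 0.364(100.9) = 85.95400
T̂_B = 0.597(90.4) + 0.403(100.7) = 94.55090
T̂_A − T̂_B = -8.59690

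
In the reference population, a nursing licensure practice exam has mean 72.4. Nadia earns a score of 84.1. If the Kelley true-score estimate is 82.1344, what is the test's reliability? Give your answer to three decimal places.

0.832

T̂ = ρX + (1 − ρ)μ  ⇒  T̂ − μ = ρ(X − μ)
ρ = (T̂ − μ)/(X − μ) = (82.1344 − 72.4) / (84.1 − 72.4) = 9.7344 / 11.7 = 0.83200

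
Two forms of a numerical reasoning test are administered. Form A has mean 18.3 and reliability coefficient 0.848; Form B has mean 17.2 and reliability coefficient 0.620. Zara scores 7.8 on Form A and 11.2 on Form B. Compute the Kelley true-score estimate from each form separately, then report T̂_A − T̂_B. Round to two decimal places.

-4.08

T̂_A = 0.848(7.8) + 0.152(18.3) = 9.3960
T̂_B = 0.620(11.2) + 0.380(17.2) = 13.4800
T̂_A − T̂_B = -4.0840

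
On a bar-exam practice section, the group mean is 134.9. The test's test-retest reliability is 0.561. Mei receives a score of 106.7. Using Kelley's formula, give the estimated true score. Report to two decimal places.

T̂ = ρX + (1 − ρ)μ
  = 0.561 × 106.7 + 0.439 × 134.9
  = 59.8587 + 59.2211
  = 119.080
  ≈ 119.08

119.08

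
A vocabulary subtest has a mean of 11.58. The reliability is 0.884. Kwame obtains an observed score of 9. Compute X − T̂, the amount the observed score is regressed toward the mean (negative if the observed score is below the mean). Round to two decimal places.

T̂ = ρX + (1 − ρ)μ
  = 0.884 × 9 + 0.116 × 11.58
  = 7.956 + 1.34328
  = 9.2993
  ≈ 9.299
X − T̂ = 9 − 9.299 = -0.299 → -0.30

-0.30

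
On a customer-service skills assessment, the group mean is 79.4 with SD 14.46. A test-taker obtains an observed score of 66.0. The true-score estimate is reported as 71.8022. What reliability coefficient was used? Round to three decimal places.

0.567

T̂ = ρX + (1 − ρ)μ  ⇒  T̂ − μ = ρ(X − μ)
ρ = (T̂ − μ)/(X − μ) = (71.8022 − 79.4) / (66.0 − 79.4) = -7.5978 / -13.4 = 0.56700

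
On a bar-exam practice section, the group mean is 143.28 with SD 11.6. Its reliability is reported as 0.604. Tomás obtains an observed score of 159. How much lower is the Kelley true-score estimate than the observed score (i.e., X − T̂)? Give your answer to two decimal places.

6.23

T̂ = ρX + (1 − ρ)μ
  = 0.604 × 159 + 0.396 × 143.28
  = 96.036 + 56.73888
  = 152.7749
  ≈ 152.775
X − T̂ = 159 − 152.775 = 6.225 → 6.23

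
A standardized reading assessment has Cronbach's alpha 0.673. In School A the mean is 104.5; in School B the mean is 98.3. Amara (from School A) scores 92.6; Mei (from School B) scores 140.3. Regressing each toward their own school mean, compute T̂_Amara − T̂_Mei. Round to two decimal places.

T̂_Amara = 0.673(92.6) + 0.327(104.5) = 96.4913
T̂_Mei = 0.673(140.3) + 0.327(98.3) = 126.5660
Difference = 96.4913 − 126.5660 = -30.0747

-30.07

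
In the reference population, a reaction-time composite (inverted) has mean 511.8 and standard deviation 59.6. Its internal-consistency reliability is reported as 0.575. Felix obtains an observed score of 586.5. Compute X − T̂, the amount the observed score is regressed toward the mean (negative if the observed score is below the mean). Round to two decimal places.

T̂ = 0.575(586.5) + 0.425(511.8) = 337.2375 + 217.5150 = 554.7525 → 554.752
X − T̂ = 586.5 − 554.752 = 31.748 → 31.75

31.75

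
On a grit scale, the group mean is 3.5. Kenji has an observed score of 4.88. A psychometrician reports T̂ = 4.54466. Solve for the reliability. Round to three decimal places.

T̂ = ρX + (1 − ρ)μ  ⇒  T̂ − μ = ρ(X − μ)
ρ = (T̂ − μ)/(X − μ) = (4.54466 − 3.5) / (4.88 − 3.5) = 1.04466 / 1.38 = 0.75700

0.757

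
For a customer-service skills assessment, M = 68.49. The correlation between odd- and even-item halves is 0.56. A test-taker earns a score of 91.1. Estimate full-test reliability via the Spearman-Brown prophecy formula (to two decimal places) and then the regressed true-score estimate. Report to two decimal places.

84.77

Spearman-Brown: ρ = 2r/(1 + r) = 2(0.56)/(1 + 0.56) = 1.120/1.56 = 0.7179 → 0.72
Kelley's formula gives T̂ = 0.72·91.1 + 0.28·68.49 = 65.592 + 19.1772 = 84.769.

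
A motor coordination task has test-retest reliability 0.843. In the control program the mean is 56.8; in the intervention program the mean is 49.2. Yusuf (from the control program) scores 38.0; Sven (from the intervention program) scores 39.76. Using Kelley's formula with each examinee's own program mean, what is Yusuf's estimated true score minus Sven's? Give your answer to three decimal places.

-0.290

T̂_Yusuf = 0.843(38.0) + 0.157(56.8) = 40.95160
T̂_Sven = 0.843(39.76) + 0.157(49.2) = 41.24208
Difference = 40.95160 − 41.24208 = -0.29048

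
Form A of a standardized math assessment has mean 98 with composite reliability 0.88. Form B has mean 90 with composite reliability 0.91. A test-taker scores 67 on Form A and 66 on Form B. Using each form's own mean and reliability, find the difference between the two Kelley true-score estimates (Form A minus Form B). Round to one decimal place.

T̂_A = 0.88(67) + 0.12(98) = 70.720
T̂_B = 0.91(66) + 0.09(90) = 68.160
T̂_A − T̂_B = 2.560

2.6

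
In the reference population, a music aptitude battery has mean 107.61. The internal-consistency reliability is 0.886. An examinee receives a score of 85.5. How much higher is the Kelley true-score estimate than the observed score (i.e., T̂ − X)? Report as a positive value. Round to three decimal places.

Regress the observed score toward the mean by the unreliability: T̂ = 0.886·85.5 + 0.114·107.61 = 75.7530 + 12.26754 = 88.02054.
T̂ − X = 88.0205 − 85.5 = 2.5205 → 2.521

2.521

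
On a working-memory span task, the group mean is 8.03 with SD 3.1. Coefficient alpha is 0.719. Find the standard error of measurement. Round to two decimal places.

1.64

SEM = SD · √(1 − ρ) = 3.1 × √0.281 = 3.1 × 0.5301 = 1.643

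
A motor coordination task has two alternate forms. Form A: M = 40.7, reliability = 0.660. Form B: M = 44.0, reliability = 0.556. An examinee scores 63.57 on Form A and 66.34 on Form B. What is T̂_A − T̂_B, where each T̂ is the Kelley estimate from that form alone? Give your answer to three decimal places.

-0.627

T̂_A = 0.660(63.57) + 0.340(40.7) = 55.79420
T̂_B = 0.556(66.34) + 0.444(44.0) = 56.42104
T̂_A − T̂_B = -0.62684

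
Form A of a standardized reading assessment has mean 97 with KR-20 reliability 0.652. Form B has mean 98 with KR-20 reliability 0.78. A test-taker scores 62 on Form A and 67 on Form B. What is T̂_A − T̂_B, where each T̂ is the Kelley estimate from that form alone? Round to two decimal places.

0.36

T̂_A = 0.652(62) + 0.348(97) = 74.1800
T̂_B = 0.78(67) + 0.22(98) = 73.8200
T̂_A − T̂_B = 0.3600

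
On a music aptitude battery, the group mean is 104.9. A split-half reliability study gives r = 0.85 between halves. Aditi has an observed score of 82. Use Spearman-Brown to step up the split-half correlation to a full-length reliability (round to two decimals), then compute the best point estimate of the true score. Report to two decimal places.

83.83

Spearman-Brown: ρ = 2r/(1 + r) = 2(0.85)/(1 + 0.85) = 1.700/1.85 = 0.9189 → 0.92
T̂ = 0.92(82) + 0.08(104.9) = 75.44 + 8.392 = 83.832 → 83.83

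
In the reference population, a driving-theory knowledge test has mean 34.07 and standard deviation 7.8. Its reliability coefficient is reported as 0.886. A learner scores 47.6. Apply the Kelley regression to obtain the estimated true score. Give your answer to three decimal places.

46.058

Kelley's formula gives T̂ = 0.886·47.6 + 0.114·34.07 = 42.1736 + 3.88398 = 46.0576.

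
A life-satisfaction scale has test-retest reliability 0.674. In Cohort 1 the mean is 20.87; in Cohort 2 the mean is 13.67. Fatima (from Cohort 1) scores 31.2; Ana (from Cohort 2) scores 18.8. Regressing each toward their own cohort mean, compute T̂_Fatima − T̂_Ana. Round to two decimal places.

10.70

T̂_Fatima = 0.674(31.2) + 0.326(20.87) = 27.8324
T̂_Ana = 0.674(18.8) + 0.326(13.67) = 17.1276
Difference = 27.8324 − 17.1276 = 10.7048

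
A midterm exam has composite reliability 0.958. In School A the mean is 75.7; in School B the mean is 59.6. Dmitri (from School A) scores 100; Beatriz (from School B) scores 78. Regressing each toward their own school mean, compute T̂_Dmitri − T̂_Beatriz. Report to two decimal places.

T̂_Dmitri = 0.958(100) + 0.042(75.7) = 98.9794
T̂_Beatriz = 0.958(78) + 0.042(59.6) = 77.2272
Difference = 98.9794 − 77.2272 = 21.7522

21.75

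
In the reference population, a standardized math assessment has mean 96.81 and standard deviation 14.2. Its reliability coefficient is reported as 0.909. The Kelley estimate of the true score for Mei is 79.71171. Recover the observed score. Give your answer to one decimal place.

T̂ = ρX + (1 − ρ)μ  ⇒  X = (T̂ − (1 − ρ)μ) / ρ
X = (79.71171 − 0.091 × 96.81) / 0.909 = (79.71171 − 8.80971) / 0.909 = 70.90200 / 0.909 = 78.000

78.0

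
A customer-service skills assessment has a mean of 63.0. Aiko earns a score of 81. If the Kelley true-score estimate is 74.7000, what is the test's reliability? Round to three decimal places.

T̂ = ρX + (1 − ρ)μ  ⇒  T̂ − μ = ρ(X − μ)
ρ = (T̂ − μ)/(X − μ) = (74.7000 − 63.0) / (81 − 63.0) = 11.7000 / 18.0 = 0.65000

0.650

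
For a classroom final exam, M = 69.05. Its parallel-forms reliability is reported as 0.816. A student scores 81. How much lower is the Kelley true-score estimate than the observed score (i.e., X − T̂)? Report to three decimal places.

Weight the observed score by reliability and the mean by (1 − reliability): T̂ = 0.816·81 + 0.184·69.05 = 66.096 + 12.70520 = 78.80120.
X − T̂ = 81 − 78.8012 = 2.1988 → 2.199

2.199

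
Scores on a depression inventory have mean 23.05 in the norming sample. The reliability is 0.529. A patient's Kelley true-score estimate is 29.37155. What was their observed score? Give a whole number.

35

T̂ = ρX + (1 − ρ)μ  ⇒  X = (T̂ − (1 − ρ)μ) / ρ
X = (29.37155 − 0.471 × 23.05) / 0.529 = (29.37155 − 10.85655) / 0.529 = 18.51500 / 0.529 = 35.00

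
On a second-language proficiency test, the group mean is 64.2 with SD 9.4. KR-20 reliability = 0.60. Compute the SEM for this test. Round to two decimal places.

5.95

SEM = SD · √(1 − ρ) = 9.4 × √0.40 = 9.4 × 0.6325 = 5.945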